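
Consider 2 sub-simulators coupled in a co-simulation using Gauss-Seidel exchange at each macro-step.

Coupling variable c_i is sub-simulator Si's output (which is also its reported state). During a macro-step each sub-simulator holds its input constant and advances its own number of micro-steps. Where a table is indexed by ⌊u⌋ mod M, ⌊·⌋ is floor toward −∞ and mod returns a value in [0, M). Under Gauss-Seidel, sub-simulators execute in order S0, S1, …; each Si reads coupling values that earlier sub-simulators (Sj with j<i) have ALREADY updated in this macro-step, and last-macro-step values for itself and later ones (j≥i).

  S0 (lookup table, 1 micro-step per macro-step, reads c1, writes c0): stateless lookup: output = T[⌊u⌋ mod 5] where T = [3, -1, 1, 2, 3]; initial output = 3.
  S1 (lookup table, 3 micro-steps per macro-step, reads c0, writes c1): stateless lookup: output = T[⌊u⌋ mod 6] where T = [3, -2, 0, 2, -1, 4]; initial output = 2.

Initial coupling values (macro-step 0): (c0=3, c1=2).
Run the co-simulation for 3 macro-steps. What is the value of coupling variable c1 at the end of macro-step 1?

c1 at macro-step 1 = -2

macro 1: S0 reads c1=2 → after 1×micro: 1; S1 reads c0=1 → after 3×micro: -2 ⇒ (c0=1, c1=-2)
macro 2: S0 reads c1=-2 → after 1×micro: 2; S1 reads c0=2 → after 3×micro: 0 ⇒ (c0=2, c1=0)
macro 3: S0 reads c1=0 → after 1×micro: 3; S1 reads c0=3 → after 3×micro: 2 ⇒ (c0=3, c1=2)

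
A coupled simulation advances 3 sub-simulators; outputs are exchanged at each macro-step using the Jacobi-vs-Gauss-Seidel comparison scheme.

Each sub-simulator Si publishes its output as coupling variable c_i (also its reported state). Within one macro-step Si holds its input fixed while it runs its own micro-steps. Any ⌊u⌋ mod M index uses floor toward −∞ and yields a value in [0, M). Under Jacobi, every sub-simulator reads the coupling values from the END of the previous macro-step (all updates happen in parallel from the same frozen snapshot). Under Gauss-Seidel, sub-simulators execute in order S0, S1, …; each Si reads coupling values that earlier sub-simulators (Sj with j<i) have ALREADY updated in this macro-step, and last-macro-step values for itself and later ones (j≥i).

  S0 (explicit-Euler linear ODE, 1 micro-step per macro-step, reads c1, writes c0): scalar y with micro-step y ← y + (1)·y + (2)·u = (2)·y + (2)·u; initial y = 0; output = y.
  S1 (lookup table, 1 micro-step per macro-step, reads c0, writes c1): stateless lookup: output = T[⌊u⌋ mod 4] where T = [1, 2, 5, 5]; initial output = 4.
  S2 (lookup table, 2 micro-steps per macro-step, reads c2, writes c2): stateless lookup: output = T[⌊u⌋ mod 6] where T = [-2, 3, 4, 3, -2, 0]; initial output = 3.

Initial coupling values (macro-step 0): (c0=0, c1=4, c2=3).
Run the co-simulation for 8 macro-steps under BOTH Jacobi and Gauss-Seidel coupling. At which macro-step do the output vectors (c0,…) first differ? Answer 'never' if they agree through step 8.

[Jacobi] macro 1: S0 reads c1=4 → after 1×micro: 8; S1 reads c0=0 → after 1×micro: 1; S2 reads c2=3 → after 2×micro: 3 ⇒ (c0=8, c1=1, c2=3)
[Jacobi] macro 2: S0 reads c1=1 → after 1×micro: 18; S1 reads c0=8 → after 1×micro: 1; S2 reads c2=3 → after 2×micro: 3 ⇒ (c0=18, c1=1, c2=3)
[Jacobi] macro 3: S0 reads c1=1 → after 1×micro: 38; S1 reads c0=18 → after 1×micro: 5; S2 reads c2=3 → after 2×micro: 3 ⇒ (c0=38, c1=5, c2=3)
[Jacobi] macro 4: S0 reads c1=5 → after 1×micro: 86; S1 reads c0=38 → after 1×micro: 5; S2 reads c2=3 → after 2×micro: 3 ⇒ (c0=86, c1=5, c2=3)
[Jacobi] macro 5: S0 reads c1=5 → after 1×micro: 182; S1 reads c0=86 → after 1×micro: 5; S2 reads c2=3 → after 2×micro: 3 ⇒ (c0=182, c1=5, c2=3)
[Jacobi] macro 6: S0 reads c1=5 → after 1×micro: 374; S1 reads c0=182 → after 1×micro: 5; S2 reads c2=3 → after 2×micro: 3 ⇒ (c0=374, c1=5, c2=3)
[Jacobi] macro 7: S0 reads c1=5 → after 1×micro: 758; S1 reads c0=374 → after 1×micro: 5; S2 reads c2=3 → after 2×micro: 3 ⇒ (c0=758, c1=5, c2=3)
[Jacobi] macro 8: S0 reads c1=5 → after 1×micro: 1526; S1 reads c0=758 → after 1×micro: 5; S2 reads c2=3 → after 2×micro: 3 ⇒ (c0=1526, c1=5, c2=3)
[Gauss-Seidel] macro 1: S0 reads c1=4 → after 1×micro: 8; S1 reads c0=8 → after 1×micro: 1; S2 reads c2=3 → after 2×micro: 3 ⇒ (c0=8, c1=1, c2=3)
[Gauss-Seidel] macro 2: S0 reads c1=1 → after 1×micro: 18; S1 reads c0=18 → after 1×micro: 5; S2 reads c2=3 → after 2×micro: 3 ⇒ (c0=18, c1=5, c2=3)
[Gauss-Seidel] macro 3: S0 reads c1=5 → after 1×micro: 46; S1 reads c0=46 → after 1×micro: 5; S2 reads c2=3 → after 2×micro: 3 ⇒ (c0=46, c1=5, c2=3)
[Gauss-Seidel] macro 4: S0 reads c1=5 → after 1×micro: 102; S1 reads c0=102 → after 1×micro: 5; S2 reads c2=3 → after 2×micro: 3 ⇒ (c0=102, c1=5, c2=3)
[Gauss-Seidel] macro 5: S0 reads c1=5 → after 1×micro: 214; S1 reads c0=214 → after 1×micro: 5; S2 reads c2=3 → after 2×micro: 3 ⇒ (c0=214, c1=5, c2=3)
[Gauss-Seidel] macro 6: S0 reads c1=5 → after 1×micro: 438; S1 reads c0=438 → after 1×micro: 5; S2 reads c2=3 → after 2×micro: 3 ⇒ (c0=438, c1=5, c2=3)
[Gauss-Seidel] macro 7: S0 reads c1=5 → after 1×micro: 886; S1 reads c0=886 → after 1×micro: 5; S2 reads c2=3 → after 2×micro: 3 ⇒ (c0=886, c1=5, c2=3)
[Gauss-Seidel] macro 8: S0 reads c1=5 → after 1×micro: 1782; S1 reads c0=1782 → after 1×micro: 5; S2 reads c2=3 → after 2×micro: 3 ⇒ (c0=1782, c1=5, c2=3)

first divergence at macro-step: 2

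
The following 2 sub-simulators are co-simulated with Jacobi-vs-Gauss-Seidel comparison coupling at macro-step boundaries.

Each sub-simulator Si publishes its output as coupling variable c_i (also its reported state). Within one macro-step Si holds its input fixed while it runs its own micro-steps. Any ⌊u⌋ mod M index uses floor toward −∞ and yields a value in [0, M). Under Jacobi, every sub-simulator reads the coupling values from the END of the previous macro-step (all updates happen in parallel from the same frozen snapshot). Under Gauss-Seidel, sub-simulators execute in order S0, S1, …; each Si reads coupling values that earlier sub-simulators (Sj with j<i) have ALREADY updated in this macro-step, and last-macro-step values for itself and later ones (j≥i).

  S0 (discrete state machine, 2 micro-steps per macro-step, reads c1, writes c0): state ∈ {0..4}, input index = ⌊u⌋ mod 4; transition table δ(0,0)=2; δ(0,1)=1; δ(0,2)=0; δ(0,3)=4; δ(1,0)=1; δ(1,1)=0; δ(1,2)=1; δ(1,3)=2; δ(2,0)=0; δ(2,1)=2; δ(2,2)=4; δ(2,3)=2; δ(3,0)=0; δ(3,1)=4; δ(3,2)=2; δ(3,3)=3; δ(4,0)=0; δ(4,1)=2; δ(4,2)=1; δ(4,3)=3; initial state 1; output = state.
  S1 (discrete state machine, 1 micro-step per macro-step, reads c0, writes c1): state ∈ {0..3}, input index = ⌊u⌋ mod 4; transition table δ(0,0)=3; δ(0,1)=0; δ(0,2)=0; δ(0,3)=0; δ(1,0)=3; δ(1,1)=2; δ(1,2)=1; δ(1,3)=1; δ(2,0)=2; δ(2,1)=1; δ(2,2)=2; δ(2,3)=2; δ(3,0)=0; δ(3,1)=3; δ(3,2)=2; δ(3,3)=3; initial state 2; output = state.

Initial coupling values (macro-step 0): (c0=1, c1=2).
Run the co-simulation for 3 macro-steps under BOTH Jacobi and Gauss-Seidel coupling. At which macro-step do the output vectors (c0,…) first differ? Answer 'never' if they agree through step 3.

first divergence at macro-step: never

[Jacobi] macro 1: S0 reads c1=2 → after 2×micro: 1; S1 reads c0=1 → after 1×micro: 1 ⇒ (c0=1, c1=1)
[Jacobi] macro 2: S0 reads c1=1 → after 2×micro: 1; S1 reads c0=1 → after 1×micro: 2 ⇒ (c0=1, c1=2)
[Jacobi] macro 3: S0 reads c1=2 → after 2×micro: 1; S1 reads c0=1 → after 1×micro: 1 ⇒ (c0=1, c1=1)
[Gauss-Seidel] macro 1: S0 reads c1=2 → after 2×micro: 1; S1 reads c0=1 → after 1×micro: 1 ⇒ (c0=1, c1=1)
[Gauss-Seidel] macro 2: S0 reads c1=1 → after 2×micro: 1; S1 reads c0=1 → after 1×micro: 2 ⇒ (c0=1, c1=2)
[Gauss-Seidel] macro 3: S0 reads c1=2 → after 2×micro: 1; S1 reads c0=1 → after 1×micro: 1 ⇒ (c0=1, c1=1)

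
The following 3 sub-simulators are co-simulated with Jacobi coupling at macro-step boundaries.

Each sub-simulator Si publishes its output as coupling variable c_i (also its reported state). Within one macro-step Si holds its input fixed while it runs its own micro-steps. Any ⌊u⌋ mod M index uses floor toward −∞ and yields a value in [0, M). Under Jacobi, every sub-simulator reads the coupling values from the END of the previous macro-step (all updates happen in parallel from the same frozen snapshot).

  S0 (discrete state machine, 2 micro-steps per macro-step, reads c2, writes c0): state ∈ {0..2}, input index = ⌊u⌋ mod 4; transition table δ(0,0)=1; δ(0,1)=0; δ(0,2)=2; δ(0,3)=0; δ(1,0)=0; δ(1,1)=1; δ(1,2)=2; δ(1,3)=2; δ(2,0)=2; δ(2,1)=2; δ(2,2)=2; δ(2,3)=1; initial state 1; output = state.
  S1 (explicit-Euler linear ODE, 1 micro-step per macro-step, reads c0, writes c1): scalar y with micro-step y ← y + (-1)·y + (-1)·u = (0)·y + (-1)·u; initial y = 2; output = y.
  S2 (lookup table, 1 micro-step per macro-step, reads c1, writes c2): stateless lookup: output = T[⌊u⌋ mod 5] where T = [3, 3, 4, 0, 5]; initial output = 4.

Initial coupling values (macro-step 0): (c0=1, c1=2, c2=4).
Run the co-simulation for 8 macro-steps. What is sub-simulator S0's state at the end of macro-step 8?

macro 1: S0 reads c2=4 → after 2×micro: 1; S1 reads c0=1 → after 1×micro: -1; S2 reads c1=2 → after 1×micro: 4 ⇒ (c0=1, c1=-1, c2=4)
macro 2: S0 reads c2=4 → after 2×micro: 1; S1 reads c0=1 → after 1×micro: -1; S2 reads c1=-1 → after 1×micro: 5 ⇒ (c0=1, c1=-1, c2=5)
macro 3: S0 reads c2=5 → after 2×micro: 1; S1 reads c0=1 → after 1×micro: -1; S2 reads c1=-1 → after 1×micro: 5 ⇒ (c0=1, c1=-1, c2=5)
macro 4: S0 reads c2=5 → after 2×micro: 1; S1 reads c0=1 → after 1×micro: -1; S2 reads c1=-1 → after 1×micro: 5 ⇒ (c0=1, c1=-1, c2=5)
macro 5: S0 reads c2=5 → after 2×micro: 1; S1 reads c0=1 → after 1×micro: -1; S2 reads c1=-1 → after 1×micro: 5 ⇒ (c0=1, c1=-1, c2=5)
macro 6: S0 reads c2=5 → after 2×micro: 1; S1 reads c0=1 → after 1×micro: -1; S2 reads c1=-1 → after 1×micro: 5 ⇒ (c0=1, c1=-1, c2=5)
macro 7: S0 reads c2=5 → after 2×micro: 1; S1 reads c0=1 → after 1×micro: -1; S2 reads c1=-1 → after 1×micro: 5 ⇒ (c0=1, c1=-1, c2=5)
macro 8: S0 reads c2=5 → after 2×micro: 1; S1 reads c0=1 → after 1×micro: -1; S2 reads c1=-1 → after 1×micro: 5 ⇒ (c0=1, c1=-1, c2=5)

S0 state at macro-step 8 = 1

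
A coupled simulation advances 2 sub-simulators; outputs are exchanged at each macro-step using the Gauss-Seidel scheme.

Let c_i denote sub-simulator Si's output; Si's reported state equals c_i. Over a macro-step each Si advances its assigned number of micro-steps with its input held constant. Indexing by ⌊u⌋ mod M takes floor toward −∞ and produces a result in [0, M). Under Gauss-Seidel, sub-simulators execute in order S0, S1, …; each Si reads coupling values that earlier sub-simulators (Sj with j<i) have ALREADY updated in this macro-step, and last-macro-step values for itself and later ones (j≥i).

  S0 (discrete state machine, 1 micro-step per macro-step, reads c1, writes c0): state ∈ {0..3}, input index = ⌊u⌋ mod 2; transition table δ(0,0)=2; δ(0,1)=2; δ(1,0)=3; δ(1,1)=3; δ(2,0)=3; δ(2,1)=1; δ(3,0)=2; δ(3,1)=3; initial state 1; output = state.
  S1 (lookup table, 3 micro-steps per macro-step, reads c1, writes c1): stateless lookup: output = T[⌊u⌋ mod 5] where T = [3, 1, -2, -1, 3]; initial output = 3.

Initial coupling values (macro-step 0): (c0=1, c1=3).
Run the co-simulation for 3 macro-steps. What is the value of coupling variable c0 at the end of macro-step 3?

c0 at macro-step 3 = 3

macro 1: S0 reads c1=3 → after 1×micro: 3; S1 reads c1=3 → after 3×micro: -1 ⇒ (c0=3, c1=-1)
macro 2: S0 reads c1=-1 → after 1×micro: 3; S1 reads c1=-1 → after 3×micro: 3 ⇒ (c0=3, c1=3)
macro 3: S0 reads c1=3 → after 1×micro: 3; S1 reads c1=3 → after 3×micro: -1 ⇒ (c0=3, c1=-1)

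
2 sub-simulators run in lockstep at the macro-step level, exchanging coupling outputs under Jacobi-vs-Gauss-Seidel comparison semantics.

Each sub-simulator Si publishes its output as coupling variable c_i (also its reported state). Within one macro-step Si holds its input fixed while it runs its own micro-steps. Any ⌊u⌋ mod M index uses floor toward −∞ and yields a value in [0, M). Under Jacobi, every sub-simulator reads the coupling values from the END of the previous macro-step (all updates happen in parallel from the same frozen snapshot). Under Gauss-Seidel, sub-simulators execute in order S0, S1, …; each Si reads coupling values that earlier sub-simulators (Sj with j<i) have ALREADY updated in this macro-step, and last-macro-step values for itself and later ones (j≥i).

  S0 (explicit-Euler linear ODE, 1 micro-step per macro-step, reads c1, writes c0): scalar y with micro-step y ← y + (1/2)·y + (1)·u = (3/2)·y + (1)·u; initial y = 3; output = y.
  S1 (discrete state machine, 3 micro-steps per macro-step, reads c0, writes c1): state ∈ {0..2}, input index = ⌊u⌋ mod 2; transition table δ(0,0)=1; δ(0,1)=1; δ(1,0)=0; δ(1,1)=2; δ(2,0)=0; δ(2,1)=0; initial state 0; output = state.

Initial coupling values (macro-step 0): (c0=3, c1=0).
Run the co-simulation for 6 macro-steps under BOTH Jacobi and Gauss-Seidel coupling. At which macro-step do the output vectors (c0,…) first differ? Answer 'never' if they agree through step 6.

first divergence at macro-step: 1

[Jacobi] macro 1: S0 reads c1=0 → after 1×micro: 9/2; S1 reads c0=3 → after 3×micro: 0 ⇒ (c0=9/2, c1=0)
[Jacobi] macro 2: S0 reads c1=0 → after 1×micro: 27/4; S1 reads c0=9/2 → after 3×micro: 1 ⇒ (c0=27/4, c1=1)
[Jacobi] macro 3: S0 reads c1=1 → after 1×micro: 89/8; S1 reads c0=27/4 → after 3×micro: 0 ⇒ (c0=89/8, c1=0)
[Jacobi] macro 4: S0 reads c1=0 → after 1×micro: 267/16; S1 reads c0=89/8 → after 3×micro: 0 ⇒ (c0=267/16, c1=0)
[Jacobi] macro 5: S0 reads c1=0 → after 1×micro: 801/32; S1 reads c0=267/16 → after 3×micro: 1 ⇒ (c0=801/32, c1=1)
[Jacobi] macro 6: S0 reads c1=1 → after 1×micro: 2467/64; S1 reads c0=801/32 → after 3×micro: 1 ⇒ (c0=2467/64, c1=1)
[Gauss-Seidel] macro 1: S0 reads c1=0 → after 1×micro: 9/2; S1 reads c0=9/2 → after 3×micro: 1 ⇒ (c0=9/2, c1=1)
[Gauss-Seidel] macro 2: S0 reads c1=1 → after 1×micro: 31/4; S1 reads c0=31/4 → after 3×micro: 1 ⇒ (c0=31/4, c1=1)
[Gauss-Seidel] macro 3: S0 reads c1=1 → after 1×micro: 101/8; S1 reads c0=101/8 → after 3×micro: 0 ⇒ (c0=101/8, c1=0)
[Gauss-Seidel] macro 4: S0 reads c1=0 → after 1×micro: 303/16; S1 reads c0=303/16 → after 3×micro: 1 ⇒ (c0=303/16, c1=1)
[Gauss-Seidel] macro 5: S0 reads c1=1 → after 1×micro: 941/32; S1 reads c0=941/32 → after 3×micro: 1 ⇒ (c0=941/32, c1=1)
[Gauss-Seidel] macro 6: S0 reads c1=1 → after 1×micro: 2887/64; S1 reads c0=2887/64 → after 3×micro: 1 ⇒ (c0=2887/64, c1=1)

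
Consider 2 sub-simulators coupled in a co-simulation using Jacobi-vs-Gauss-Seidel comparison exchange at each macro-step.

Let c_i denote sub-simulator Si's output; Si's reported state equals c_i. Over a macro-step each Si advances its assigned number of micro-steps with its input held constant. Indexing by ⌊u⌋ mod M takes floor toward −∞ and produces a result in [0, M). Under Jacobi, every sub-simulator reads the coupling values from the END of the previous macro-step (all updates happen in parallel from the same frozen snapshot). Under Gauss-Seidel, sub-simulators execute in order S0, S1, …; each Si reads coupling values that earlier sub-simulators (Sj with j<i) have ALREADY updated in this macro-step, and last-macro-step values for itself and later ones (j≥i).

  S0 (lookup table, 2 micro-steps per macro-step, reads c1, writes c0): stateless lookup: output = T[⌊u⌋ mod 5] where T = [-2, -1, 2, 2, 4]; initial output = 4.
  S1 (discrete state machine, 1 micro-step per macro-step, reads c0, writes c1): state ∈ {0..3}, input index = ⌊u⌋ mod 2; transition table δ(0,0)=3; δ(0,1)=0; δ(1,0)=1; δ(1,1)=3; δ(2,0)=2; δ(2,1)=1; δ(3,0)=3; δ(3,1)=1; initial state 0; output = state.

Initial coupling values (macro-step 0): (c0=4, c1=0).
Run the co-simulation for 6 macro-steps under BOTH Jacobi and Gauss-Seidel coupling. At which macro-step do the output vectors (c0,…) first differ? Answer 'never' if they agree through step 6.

first divergence at macro-step: never

[Jacobi] macro 1: S0 reads c1=0 → after 2×micro: -2; S1 reads c0=4 → after 1×micro: 3 ⇒ (c0=-2, c1=3)
[Jacobi] macro 2: S0 reads c1=3 → after 2×micro: 2; S1 reads c0=-2 → after 1×micro: 3 ⇒ (c0=2, c1=3)
[Jacobi] macro 3: S0 reads c1=3 → after 2×micro: 2; S1 reads c0=2 → after 1×micro: 3 ⇒ (c0=2, c1=3)
[Jacobi] macro 4: S0 reads c1=3 → after 2×micro: 2; S1 reads c0=2 → after 1×micro: 3 ⇒ (c0=2, c1=3)
[Jacobi] macro 5: S0 reads c1=3 → after 2×micro: 2; S1 reads c0=2 → after 1×micro: 3 ⇒ (c0=2, c1=3)
[Jacobi] macro 6: S0 reads c1=3 → after 2×micro: 2; S1 reads c0=2 → after 1×micro: 3 ⇒ (c0=2, c1=3)
[Gauss-Seidel] macro 1: S0 reads c1=0 → after 2×micro: -2; S1 reads c0=-2 → after 1×micro: 3 ⇒ (c0=-2, c1=3)
[Gauss-Seidel] macro 2: S0 reads c1=3 → after 2×micro: 2; S1 reads c0=2 → after 1×micro: 3 ⇒ (c0=2, c1=3)
[Gauss-Seidel] macro 3: S0 reads c1=3 → after 2×micro: 2; S1 reads c0=2 → after 1×micro: 3 ⇒ (c0=2, c1=3)
[Gauss-Seidel] macro 4: S0 reads c1=3 → after 2×micro: 2; S1 reads c0=2 → after 1×micro: 3 ⇒ (c0=2, c1=3)
[Gauss-Seidel] macro 5: S0 reads c1=3 → after 2×micro: 2; S1 reads c0=2 → after 1×micro: 3 ⇒ (c0=2, c1=3)
[Gauss-Seidel] macro 6: S0 reads c1=3 → after 2×micro: 2; S1 reads c0=2 → after 1×micro: 3 ⇒ (c0=2, c1=3)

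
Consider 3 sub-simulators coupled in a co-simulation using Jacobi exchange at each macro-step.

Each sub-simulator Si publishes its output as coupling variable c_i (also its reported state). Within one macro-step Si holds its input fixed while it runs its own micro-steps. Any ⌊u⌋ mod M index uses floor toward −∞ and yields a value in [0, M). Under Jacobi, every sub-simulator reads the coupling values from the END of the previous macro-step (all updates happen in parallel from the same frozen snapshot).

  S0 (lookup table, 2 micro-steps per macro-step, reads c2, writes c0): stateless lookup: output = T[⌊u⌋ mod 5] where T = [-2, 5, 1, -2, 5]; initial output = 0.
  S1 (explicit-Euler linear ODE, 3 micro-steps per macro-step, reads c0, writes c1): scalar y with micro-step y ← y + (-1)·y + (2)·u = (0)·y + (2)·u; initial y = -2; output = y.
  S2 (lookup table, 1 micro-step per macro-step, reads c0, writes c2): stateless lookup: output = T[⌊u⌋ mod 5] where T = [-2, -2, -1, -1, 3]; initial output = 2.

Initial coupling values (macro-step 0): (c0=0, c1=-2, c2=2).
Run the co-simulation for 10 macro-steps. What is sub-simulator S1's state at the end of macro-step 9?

macro 1: S0 reads c2=2 → after 2×micro: 1; S1 reads c0=0 → after 3×micro: 0; S2 reads c0=0 → after 1×micro: -2 ⇒ (c0=1, c1=0, c2=-2)
macro 2: S0 reads c2=-2 → after 2×micro: -2; S1 reads c0=1 → after 3×micro: 2; S2 reads c0=1 → after 1×micro: -2 ⇒ (c0=-2, c1=2, c2=-2)
macro 3: S0 reads c2=-2 → after 2×micro: -2; S1 reads c0=-2 → after 3×micro: -4; S2 reads c0=-2 → after 1×micro: -1 ⇒ (c0=-2, c1=-4, c2=-1)
macro 4: S0 reads c2=-1 → after 2×micro: 5; S1 reads c0=-2 → after 3×micro: -4; S2 reads c0=-2 → after 1×micro: -1 ⇒ (c0=5, c1=-4, c2=-1)
macro 5: S0 reads c2=-1 → after 2×micro: 5; S1 reads c0=5 → after 3×micro: 10; S2 reads c0=5 → after 1×micro: -2 ⇒ (c0=5, c1=10, c2=-2)
macro 6: S0 reads c2=-2 → after 2×micro: -2; S1 reads c0=5 → after 3×micro: 10; S2 reads c0=5 → after 1×micro: -2 ⇒ (c0=-2, c1=10, c2=-2)
macro 7: S0 reads c2=-2 → after 2×micro: -2; S1 reads c0=-2 → after 3×micro: -4; S2 reads c0=-2 → after 1×micro: -1 ⇒ (c0=-2, c1=-4, c2=-1)
macro 8: S0 reads c2=-1 → after 2×micro: 5; S1 reads c0=-2 → after 3×micro: -4; S2 reads c0=-2 → after 1×micro: -1 ⇒ (c0=5, c1=-4, c2=-1)
macro 9: S0 reads c2=-1 → after 2×micro: 5; S1 reads c0=5 → after 3×micro: 10; S2 reads c0=5 → after 1×micro: -2 ⇒ (c0=5, c1=10, c2=-2)
macro 10: S0 reads c2=-2 → after 2×micro: -2; S1 reads c0=5 → after 3×micro: 10; S2 reads c0=5 → after 1×micro: -2 ⇒ (c0=-2, c1=10, c2=-2)

S1 state at macro-step 9 = 10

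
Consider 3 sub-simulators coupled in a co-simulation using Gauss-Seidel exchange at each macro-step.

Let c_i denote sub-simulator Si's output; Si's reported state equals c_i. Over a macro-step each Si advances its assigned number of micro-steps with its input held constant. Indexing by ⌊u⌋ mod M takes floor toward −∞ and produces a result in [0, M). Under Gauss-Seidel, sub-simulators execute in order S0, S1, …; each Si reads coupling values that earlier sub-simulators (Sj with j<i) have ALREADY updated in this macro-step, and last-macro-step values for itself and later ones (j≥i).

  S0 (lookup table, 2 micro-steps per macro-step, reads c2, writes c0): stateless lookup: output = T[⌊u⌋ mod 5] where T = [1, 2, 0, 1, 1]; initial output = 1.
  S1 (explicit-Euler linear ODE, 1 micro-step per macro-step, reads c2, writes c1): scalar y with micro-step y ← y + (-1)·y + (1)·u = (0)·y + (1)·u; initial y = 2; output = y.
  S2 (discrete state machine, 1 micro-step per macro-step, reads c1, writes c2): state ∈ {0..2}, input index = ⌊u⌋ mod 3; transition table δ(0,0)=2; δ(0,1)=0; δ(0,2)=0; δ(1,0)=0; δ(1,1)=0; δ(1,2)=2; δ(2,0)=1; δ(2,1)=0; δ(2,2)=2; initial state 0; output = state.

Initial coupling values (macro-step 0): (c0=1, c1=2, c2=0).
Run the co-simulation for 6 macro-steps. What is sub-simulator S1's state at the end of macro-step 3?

S1 state at macro-step 3 = 2

macro 1: S0 reads c2=0 → after 2×micro: 1; S1 reads c2=0 → after 1×micro: 0; S2 reads c1=0 → after 1×micro: 2 ⇒ (c0=1, c1=0, c2=2)
macro 2: S0 reads c2=2 → after 2×micro: 0; S1 reads c2=2 → after 1×micro: 2; S2 reads c1=2 → after 1×micro: 2 ⇒ (c0=0, c1=2, c2=2)
macro 3: S0 reads c2=2 → after 2×micro: 0; S1 reads c2=2 → after 1×micro: 2; S2 reads c1=2 → after 1×micro: 2 ⇒ (c0=0, c1=2, c2=2)
macro 4: S0 reads c2=2 → after 2×micro: 0; S1 reads c2=2 → after 1×micro: 2; S2 reads c1=2 → after 1×micro: 2 ⇒ (c0=0, c1=2, c2=2)
macro 5: S0 reads c2=2 → after 2×micro: 0; S1 reads c2=2 → after 1×micro: 2; S2 reads c1=2 → after 1×micro: 2 ⇒ (c0=0, c1=2, c2=2)
macro 6: S0 reads c2=2 → after 2×micro: 0; S1 reads c2=2 → after 1×micro: 2; S2 reads c1=2 → after 1×micro: 2 ⇒ (c0=0, c1=2, c2=2)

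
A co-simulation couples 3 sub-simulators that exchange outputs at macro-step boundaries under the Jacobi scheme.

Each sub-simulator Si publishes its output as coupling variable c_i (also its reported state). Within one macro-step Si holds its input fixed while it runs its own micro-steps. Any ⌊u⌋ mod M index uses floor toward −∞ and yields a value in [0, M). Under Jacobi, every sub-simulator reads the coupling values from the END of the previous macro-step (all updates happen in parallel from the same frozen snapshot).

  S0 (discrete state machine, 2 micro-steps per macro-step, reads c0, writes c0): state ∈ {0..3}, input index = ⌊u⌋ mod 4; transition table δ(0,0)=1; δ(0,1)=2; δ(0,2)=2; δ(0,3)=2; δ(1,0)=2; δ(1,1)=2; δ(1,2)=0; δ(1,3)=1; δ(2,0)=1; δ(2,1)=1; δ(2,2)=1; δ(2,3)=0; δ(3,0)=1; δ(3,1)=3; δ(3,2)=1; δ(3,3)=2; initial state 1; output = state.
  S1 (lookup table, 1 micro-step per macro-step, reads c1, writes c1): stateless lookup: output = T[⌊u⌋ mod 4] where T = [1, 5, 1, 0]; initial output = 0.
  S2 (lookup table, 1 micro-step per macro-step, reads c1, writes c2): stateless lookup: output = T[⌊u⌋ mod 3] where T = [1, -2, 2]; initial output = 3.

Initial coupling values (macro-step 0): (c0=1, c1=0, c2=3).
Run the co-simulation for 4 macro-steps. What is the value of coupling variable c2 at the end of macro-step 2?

macro 1: S0 reads c0=1 → after 2×micro: 1; S1 reads c1=0 → after 1×micro: 1; S2 reads c1=0 → after 1×micro: 1 ⇒ (c0=1, c1=1, c2=1)
macro 2: S0 reads c0=1 → after 2×micro: 1; S1 reads c1=1 → after 1×micro: 5; S2 reads c1=1 → after 1×micro: -2 ⇒ (c0=1, c1=5, c2=-2)
macro 3: S0 reads c0=1 → after 2×micro: 1; S1 reads c1=5 → after 1×micro: 5; S2 reads c1=5 → after 1×micro: 2 ⇒ (c0=1, c1=5, c2=2)
macro 4: S0 reads c0=1 → after 2×micro: 1; S1 reads c1=5 → after 1×micro: 5; S2 reads c1=5 → after 1×micro: 2 ⇒ (c0=1, c1=5, c2=2)

c2 at macro-step 2 = -2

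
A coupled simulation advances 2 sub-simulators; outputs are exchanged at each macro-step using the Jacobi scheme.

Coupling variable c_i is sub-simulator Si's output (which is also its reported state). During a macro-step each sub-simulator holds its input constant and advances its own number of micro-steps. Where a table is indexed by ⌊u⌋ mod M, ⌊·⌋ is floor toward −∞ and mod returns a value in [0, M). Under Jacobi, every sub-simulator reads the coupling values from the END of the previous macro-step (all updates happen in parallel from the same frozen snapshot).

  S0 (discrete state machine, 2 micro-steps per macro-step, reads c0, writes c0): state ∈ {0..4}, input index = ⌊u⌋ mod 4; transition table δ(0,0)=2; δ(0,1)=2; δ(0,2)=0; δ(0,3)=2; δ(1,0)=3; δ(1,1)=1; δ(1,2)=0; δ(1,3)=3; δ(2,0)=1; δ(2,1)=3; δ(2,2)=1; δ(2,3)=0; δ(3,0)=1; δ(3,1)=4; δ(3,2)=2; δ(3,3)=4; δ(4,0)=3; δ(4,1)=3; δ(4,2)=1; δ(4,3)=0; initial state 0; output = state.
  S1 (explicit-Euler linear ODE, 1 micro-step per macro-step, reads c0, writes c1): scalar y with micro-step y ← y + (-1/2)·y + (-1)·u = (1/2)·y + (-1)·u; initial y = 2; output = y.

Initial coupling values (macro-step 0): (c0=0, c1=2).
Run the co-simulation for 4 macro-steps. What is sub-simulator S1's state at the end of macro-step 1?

S1 state at macro-step 1 = 1

macro 1: S0 reads c0=0 → after 2×micro: 1; S1 reads c0=0 → after 1×micro: 1 ⇒ (c0=1, c1=1)
macro 2: S0 reads c0=1 → after 2×micro: 1; S1 reads c0=1 → after 1×micro: -1/2 ⇒ (c0=1, c1=-1/2)
macro 3: S0 reads c0=1 → after 2×micro: 1; S1 reads c0=1 → after 1×micro: -5/4 ⇒ (c0=1, c1=-5/4)
macro 4: S0 reads c0=1 → after 2×micro: 1; S1 reads c0=1 → after 1×micro: -13/8 ⇒ (c0=1, c1=-13/8)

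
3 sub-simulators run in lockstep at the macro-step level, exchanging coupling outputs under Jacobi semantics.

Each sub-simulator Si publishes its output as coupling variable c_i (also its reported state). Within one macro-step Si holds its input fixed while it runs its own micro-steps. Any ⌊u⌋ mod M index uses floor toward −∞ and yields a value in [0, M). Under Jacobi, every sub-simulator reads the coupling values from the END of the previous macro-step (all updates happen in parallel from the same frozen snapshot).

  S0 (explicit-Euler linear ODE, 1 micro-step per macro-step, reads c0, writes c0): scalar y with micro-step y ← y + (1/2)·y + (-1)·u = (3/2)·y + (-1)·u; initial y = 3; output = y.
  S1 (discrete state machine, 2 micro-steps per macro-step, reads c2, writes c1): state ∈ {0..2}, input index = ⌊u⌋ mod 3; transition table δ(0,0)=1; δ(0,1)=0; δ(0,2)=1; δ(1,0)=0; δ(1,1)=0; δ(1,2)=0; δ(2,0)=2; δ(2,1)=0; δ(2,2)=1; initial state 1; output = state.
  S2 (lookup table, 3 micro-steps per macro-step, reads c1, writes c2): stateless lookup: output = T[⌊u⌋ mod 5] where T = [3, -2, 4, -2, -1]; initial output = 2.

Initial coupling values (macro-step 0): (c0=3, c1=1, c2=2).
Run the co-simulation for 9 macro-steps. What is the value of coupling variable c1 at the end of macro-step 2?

c1 at macro-step 2 = 0

macro 1: S0 reads c0=3 → after 1×micro: 3/2; S1 reads c2=2 → after 2×micro: 1; S2 reads c1=1 → after 3×micro: -2 ⇒ (c0=3/2, c1=1, c2=-2)
macro 2: S0 reads c0=3/2 → after 1×micro: 3/4; S1 reads c2=-2 → after 2×micro: 0; S2 reads c1=1 → after 3×micro: -2 ⇒ (c0=3/4, c1=0, c2=-2)
macro 3: S0 reads c0=3/4 → after 1×micro: 3/8; S1 reads c2=-2 → after 2×micro: 0; S2 reads c1=0 → after 3×micro: 3 ⇒ (c0=3/8, c1=0, c2=3)
macro 4: S0 reads c0=3/8 → after 1×micro: 3/16; S1 reads c2=3 → after 2×micro: 0; S2 reads c1=0 → after 3×micro: 3 ⇒ (c0=3/16, c1=0, c2=3)
macro 5: S0 reads c0=3/16 → after 1×micro: 3/32; S1 reads c2=3 → after 2×micro: 0; S2 reads c1=0 → after 3×micro: 3 ⇒ (c0=3/32, c1=0, c2=3)
macro 6: S0 reads c0=3/32 → after 1×micro: 3/64; S1 reads c2=3 → after 2×micro: 0; S2 reads c1=0 → after 3×micro: 3 ⇒ (c0=3/64, c1=0, c2=3)
macro 7: S0 reads c0=3/64 → after 1×micro: 3/128; S1 reads c2=3 → after 2×micro: 0; S2 reads c1=0 → after 3×micro: 3 ⇒ (c0=3/128, c1=0, c2=3)
macro 8: S0 reads c0=3/128 → after 1×micro: 3/256; S1 reads c2=3 → after 2×micro: 0; S2 reads c1=0 → after 3×micro: 3 ⇒ (c0=3/256, c1=0, c2=3)
macro 9: S0 reads c0=3/256 → after 1×micro: 3/512; S1 reads c2=3 → after 2×micro: 0; S2 reads c1=0 → after 3×micro: 3 ⇒ (c0=3/512, c1=0, c2=3)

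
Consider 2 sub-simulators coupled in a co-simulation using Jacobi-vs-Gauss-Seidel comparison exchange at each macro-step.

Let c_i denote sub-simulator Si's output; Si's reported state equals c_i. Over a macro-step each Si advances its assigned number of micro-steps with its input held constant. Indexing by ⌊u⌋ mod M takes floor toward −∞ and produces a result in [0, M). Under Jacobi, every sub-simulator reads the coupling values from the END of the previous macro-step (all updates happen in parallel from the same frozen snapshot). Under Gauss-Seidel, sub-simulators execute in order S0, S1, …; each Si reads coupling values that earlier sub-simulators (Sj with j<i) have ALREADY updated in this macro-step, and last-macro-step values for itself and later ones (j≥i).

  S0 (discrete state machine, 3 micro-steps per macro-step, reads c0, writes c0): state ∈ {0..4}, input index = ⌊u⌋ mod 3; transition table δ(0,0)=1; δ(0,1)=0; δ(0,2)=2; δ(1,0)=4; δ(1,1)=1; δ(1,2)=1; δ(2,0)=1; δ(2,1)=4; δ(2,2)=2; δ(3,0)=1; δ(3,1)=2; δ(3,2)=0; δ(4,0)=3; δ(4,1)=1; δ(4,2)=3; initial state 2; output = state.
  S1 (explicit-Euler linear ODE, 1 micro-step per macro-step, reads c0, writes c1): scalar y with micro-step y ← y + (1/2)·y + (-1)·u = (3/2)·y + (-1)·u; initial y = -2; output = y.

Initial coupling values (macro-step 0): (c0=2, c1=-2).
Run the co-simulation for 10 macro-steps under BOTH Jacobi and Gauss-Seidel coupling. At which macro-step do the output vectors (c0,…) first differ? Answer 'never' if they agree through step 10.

first divergence at macro-step: never

[Jacobi] macro 1: S0 reads c0=2 → after 3×micro: 2; S1 reads c0=2 → after 1×micro: -5 ⇒ (c0=2, c1=-5)
[Jacobi] macro 2: S0 reads c0=2 → after 3×micro: 2; S1 reads c0=2 → after 1×micro: -19/2 ⇒ (c0=2, c1=-19/2)
[Jacobi] macro 3: S0 reads c0=2 → after 3×micro: 2; S1 reads c0=2 → after 1×micro: -65/4 ⇒ (c0=2, c1=-65/4)
[Jacobi] macro 4: S0 reads c0=2 → after 3×micro: 2; S1 reads c0=2 → after 1×micro: -211/8 ⇒ (c0=2, c1=-211/8)
[Jacobi] macro 5: S0 reads c0=2 → after 3×micro: 2; S1 reads c0=2 → after 1×micro: -665/16 ⇒ (c0=2, c1=-665/16)
[Jacobi] macro 6: S0 reads c0=2 → after 3×micro: 2; S1 reads c0=2 → after 1×micro: -2059/32 ⇒ (c0=2, c1=-2059/32)
[Jacobi] macro 7: S0 reads c0=2 → after 3×micro: 2; S1 reads c0=2 → after 1×micro: -6305/64 ⇒ (c0=2, c1=-6305/64)
[Jacobi] macro 8: S0 reads c0=2 → after 3×micro: 2; S1 reads c0=2 → after 1×micro: -19171/128 ⇒ (c0=2, c1=-19171/128)
[Jacobi] macro 9: S0 reads c0=2 → after 3×micro: 2; S1 reads c0=2 → after 1×micro: -58025/256 ⇒ (c0=2, c1=-58025/256)
[Jacobi] macro 10: S0 reads c0=2 → after 3×micro: 2; S1 reads c0=2 → after 1×micro: -175099/512 ⇒ (c0=2, c1=-175099/512)
[Gauss-Seidel] macro 1: S0 reads c0=2 → after 3×micro: 2; S1 reads c0=2 → after 1×micro: -5 ⇒ (c0=2, c1=-5)
[Gauss-Seidel] macro 2: S0 reads c0=2 → after 3×micro: 2; S1 reads c0=2 → after 1×micro: -19/2 ⇒ (c0=2, c1=-19/2)
[Gauss-Seidel] macro 3: S0 reads c0=2 → after 3×micro: 2; S1 reads c0=2 → after 1×micro: -65/4 ⇒ (c0=2, c1=-65/4)
[Gauss-Seidel] macro 4: S0 reads c0=2 → after 3×micro: 2; S1 reads c0=2 → after 1×micro: -211/8 ⇒ (c0=2, c1=-211/8)
[Gauss-Seidel] macro 5: S0 reads c0=2 → after 3×micro: 2; S1 reads c0=2 → after 1×micro: -665/16 ⇒ (c0=2, c1=-665/16)
[Gauss-Seidel] macro 6: S0 reads c0=2 → after 3×micro: 2; S1 reads c0=2 → after 1×micro: -2059/32 ⇒ (c0=2, c1=-2059/32)
[Gauss-Seidel] macro 7: S0 reads c0=2 → after 3×micro: 2; S1 reads c0=2 → after 1×micro: -6305/64 ⇒ (c0=2, c1=-6305/64)
[Gauss-Seidel] macro 8: S0 reads c0=2 → after 3×micro: 2; S1 reads c0=2 → after 1×micro: -19171/128 ⇒ (c0=2, c1=-19171/128)
[Gauss-Seidel] macro 9: S0 reads c0=2 → after 3×micro: 2; S1 reads c0=2 → after 1×micro: -58025/256 ⇒ (c0=2, c1=-58025/256)
[Gauss-Seidel] macro 10: S0 reads c0=2 → after 3×micro: 2; S1 reads c0=2 → after 1×micro: -175099/512 ⇒ (c0=2, c1=-175099/512)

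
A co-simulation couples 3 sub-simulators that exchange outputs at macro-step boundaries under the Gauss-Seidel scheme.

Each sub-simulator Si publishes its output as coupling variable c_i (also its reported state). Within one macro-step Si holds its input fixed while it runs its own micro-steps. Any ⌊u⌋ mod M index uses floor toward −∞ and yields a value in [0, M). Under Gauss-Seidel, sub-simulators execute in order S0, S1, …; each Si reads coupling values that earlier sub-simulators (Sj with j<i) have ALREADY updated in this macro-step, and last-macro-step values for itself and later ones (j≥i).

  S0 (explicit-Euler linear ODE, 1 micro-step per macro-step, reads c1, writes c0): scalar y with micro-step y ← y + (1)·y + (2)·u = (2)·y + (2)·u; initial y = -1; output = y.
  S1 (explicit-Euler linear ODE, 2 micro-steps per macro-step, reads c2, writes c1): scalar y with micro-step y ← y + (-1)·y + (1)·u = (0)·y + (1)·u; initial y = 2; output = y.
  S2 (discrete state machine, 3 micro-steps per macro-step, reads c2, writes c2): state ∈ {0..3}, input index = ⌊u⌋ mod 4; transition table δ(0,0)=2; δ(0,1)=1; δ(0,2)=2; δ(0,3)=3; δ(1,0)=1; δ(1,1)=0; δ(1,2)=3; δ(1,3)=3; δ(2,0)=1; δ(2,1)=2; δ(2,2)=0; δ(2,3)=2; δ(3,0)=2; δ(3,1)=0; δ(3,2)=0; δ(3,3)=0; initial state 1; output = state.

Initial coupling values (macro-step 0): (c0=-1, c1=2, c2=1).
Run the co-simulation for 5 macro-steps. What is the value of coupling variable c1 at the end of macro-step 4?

c1 at macro-step 4 = 0

macro 1: S0 reads c1=2 → after 1×micro: 2; S1 reads c2=1 → after 2×micro: 1; S2 reads c2=1 → after 3×micro: 0 ⇒ (c0=2, c1=1, c2=0)
macro 2: S0 reads c1=1 → after 1×micro: 6; S1 reads c2=0 → after 2×micro: 0; S2 reads c2=0 → after 3×micro: 1 ⇒ (c0=6, c1=0, c2=1)
macro 3: S0 reads c1=0 → after 1×micro: 12; S1 reads c2=1 → after 2×micro: 1; S2 reads c2=1 → after 3×micro: 0 ⇒ (c0=12, c1=1, c2=0)
macro 4: S0 reads c1=1 → after 1×micro: 26; S1 reads c2=0 → after 2×micro: 0; S2 reads c2=0 → after 3×micro: 1 ⇒ (c0=26, c1=0, c2=1)
macro 5: S0 reads c1=0 → after 1×micro: 52; S1 reads c2=1 → after 2×micro: 1; S2 reads c2=1 → after 3×micro: 0 ⇒ (c0=52, c1=1, c2=0)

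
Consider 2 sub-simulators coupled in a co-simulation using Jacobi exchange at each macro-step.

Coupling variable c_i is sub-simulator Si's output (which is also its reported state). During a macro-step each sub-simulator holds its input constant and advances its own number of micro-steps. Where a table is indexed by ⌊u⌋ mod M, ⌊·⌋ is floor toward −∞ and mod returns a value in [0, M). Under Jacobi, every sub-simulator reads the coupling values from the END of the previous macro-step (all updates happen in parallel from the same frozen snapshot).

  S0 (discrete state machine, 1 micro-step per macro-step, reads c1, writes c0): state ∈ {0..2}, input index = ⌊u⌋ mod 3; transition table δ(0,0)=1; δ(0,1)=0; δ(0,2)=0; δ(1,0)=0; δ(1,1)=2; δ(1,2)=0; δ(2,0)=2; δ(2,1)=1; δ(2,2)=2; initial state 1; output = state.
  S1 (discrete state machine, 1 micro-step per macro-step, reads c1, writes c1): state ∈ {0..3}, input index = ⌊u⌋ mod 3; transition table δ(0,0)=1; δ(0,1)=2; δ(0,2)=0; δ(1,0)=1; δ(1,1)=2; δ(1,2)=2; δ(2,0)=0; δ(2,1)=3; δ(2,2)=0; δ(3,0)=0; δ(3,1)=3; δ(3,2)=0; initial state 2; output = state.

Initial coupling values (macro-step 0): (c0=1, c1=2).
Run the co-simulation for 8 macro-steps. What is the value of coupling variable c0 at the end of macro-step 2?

macro 1: S0 reads c1=2 → after 1×micro: 0; S1 reads c1=2 → after 1×micro: 0 ⇒ (c0=0, c1=0)
macro 2: S0 reads c1=0 → after 1×micro: 1; S1 reads c1=0 → after 1×micro: 1 ⇒ (c0=1, c1=1)
macro 3: S0 reads c1=1 → after 1×micro: 2; S1 reads c1=1 → after 1×micro: 2 ⇒ (c0=2, c1=2)
macro 4: S0 reads c1=2 → after 1×micro: 2; S1 reads c1=2 → after 1×micro: 0 ⇒ (c0=2, c1=0)
macro 5: S0 reads c1=0 → after 1×micro: 2; S1 reads c1=0 → after 1×micro: 1 ⇒ (c0=2, c1=1)
macro 6: S0 reads c1=1 → after 1×micro: 1; S1 reads c1=1 → after 1×micro: 2 ⇒ (c0=1, c1=2)
macro 7: S0 reads c1=2 → after 1×micro: 0; S1 reads c1=2 → after 1×micro: 0 ⇒ (c0=0, c1=0)
macro 8: S0 reads c1=0 → after 1×micro: 1; S1 reads c1=0 → after 1×micro: 1 ⇒ (c0=1, c1=1)

c0 at macro-step 2 = 1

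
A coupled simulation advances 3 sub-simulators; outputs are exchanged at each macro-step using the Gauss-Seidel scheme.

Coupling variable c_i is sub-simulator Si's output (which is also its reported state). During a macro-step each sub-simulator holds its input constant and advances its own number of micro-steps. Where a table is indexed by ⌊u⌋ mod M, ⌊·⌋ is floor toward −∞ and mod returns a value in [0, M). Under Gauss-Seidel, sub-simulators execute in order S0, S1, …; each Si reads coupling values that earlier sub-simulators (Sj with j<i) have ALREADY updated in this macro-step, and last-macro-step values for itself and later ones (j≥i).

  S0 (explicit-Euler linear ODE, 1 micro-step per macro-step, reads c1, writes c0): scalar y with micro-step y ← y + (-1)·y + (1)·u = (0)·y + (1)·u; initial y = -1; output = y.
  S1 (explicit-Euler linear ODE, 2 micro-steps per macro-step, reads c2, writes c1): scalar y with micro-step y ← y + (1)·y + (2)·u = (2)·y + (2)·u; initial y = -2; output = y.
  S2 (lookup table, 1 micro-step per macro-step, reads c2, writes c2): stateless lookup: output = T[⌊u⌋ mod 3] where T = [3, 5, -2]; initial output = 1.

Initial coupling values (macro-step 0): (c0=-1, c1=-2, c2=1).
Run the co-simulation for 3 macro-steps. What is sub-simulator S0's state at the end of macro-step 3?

macro 1: S0 reads c1=-2 → after 1×micro: -2; S1 reads c2=1 → after 2×micro: -2; S2 reads c2=1 → after 1×micro: 5 ⇒ (c0=-2, c1=-2, c2=5)
macro 2: S0 reads c1=-2 → after 1×micro: -2; S1 reads c2=5 → after 2×micro: 22; S2 reads c2=5 → after 1×micro: -2 ⇒ (c0=-2, c1=22, c2=-2)
macro 3: S0 reads c1=22 → after 1×micro: 22; S1 reads c2=-2 → after 2×micro: 76; S2 reads c2=-2 → after 1×micro: 5 ⇒ (c0=22, c1=76, c2=5)

S0 state at macro-step 3 = 22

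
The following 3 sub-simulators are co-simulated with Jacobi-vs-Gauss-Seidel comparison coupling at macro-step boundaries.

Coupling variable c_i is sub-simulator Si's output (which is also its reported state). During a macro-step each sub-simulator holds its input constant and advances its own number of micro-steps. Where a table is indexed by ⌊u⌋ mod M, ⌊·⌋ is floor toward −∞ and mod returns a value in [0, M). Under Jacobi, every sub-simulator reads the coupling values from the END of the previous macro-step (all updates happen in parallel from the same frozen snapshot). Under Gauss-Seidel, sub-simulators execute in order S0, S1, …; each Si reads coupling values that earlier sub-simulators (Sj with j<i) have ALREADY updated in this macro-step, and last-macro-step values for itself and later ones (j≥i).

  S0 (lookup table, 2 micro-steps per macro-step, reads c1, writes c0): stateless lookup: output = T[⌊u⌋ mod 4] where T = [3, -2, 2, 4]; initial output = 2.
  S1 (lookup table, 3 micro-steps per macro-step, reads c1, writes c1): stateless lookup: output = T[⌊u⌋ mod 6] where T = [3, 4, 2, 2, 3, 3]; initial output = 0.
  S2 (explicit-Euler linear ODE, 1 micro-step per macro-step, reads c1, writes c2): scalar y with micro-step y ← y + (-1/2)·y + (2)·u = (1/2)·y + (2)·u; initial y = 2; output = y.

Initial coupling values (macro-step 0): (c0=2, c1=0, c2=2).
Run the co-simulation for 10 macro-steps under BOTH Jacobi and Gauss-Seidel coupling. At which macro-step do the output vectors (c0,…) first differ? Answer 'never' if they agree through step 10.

[Jacobi] macro 1: S0 reads c1=0 → after 2×micro: 3; S1 reads c1=0 → after 3×micro: 3; S2 reads c1=0 → after 1×micro: 1 ⇒ (c0=3, c1=3, c2=1)
[Jacobi] macro 2: S0 reads c1=3 → after 2×micro: 4; S1 reads c1=3 → after 3×micro: 2; S2 reads c1=3 → after 1×micro: 13/2 ⇒ (c0=4, c1=2, c2=13/2)
[Jacobi] macro 3: S0 reads c1=2 → after 2×micro: 2; S1 reads c1=2 → after 3×micro: 2; S2 reads c1=2 → after 1×micro: 29/4 ⇒ (c0=2, c1=2, c2=29/4)
[Jacobi] macro 4: S0 reads c1=2 → after 2×micro: 2; S1 reads c1=2 → after 3×micro: 2; S2 reads c1=2 → after 1×micro: 61/8 ⇒ (c0=2, c1=2, c2=61/8)
[Jacobi] macro 5: S0 reads c1=2 → after 2×micro: 2; S1 reads c1=2 → after 3×micro: 2; S2 reads c1=2 → after 1×micro: 125/16 ⇒ (c0=2, c1=2, c2=125/16)
[Jacobi] macro 6: S0 reads c1=2 → after 2×micro: 2; S1 reads c1=2 → after 3×micro: 2; S2 reads c1=2 → after 1×micro: 253/32 ⇒ (c0=2, c1=2, c2=253/32)
[Jacobi] macro 7: S0 reads c1=2 → after 2×micro: 2; S1 reads c1=2 → after 3×micro: 2; S2 reads c1=2 → after 1×micro: 509/64 ⇒ (c0=2, c1=2, c2=509/64)
[Jacobi] macro 8: S0 reads c1=2 → after 2×micro: 2; S1 reads c1=2 → after 3×micro: 2; S2 reads c1=2 → after 1×micro: 1021/128 ⇒ (c0=2, c1=2, c2=1021/128)
[Jacobi] macro 9: S0 reads c1=2 → after 2×micro: 2; S1 reads c1=2 → after 3×micro: 2; S2 reads c1=2 → after 1×micro: 2045/256 ⇒ (c0=2, c1=2, c2=2045/256)
[Jacobi] macro 10: S0 reads c1=2 → after 2×micro: 2; S1 reads c1=2 → after 3×micro: 2; S2 reads c1=2 → after 1×micro: 4093/512 ⇒ (c0=2, c1=2, c2=4093/512)
[Gauss-Seidel] macro 1: S0 reads c1=0 → after 2×micro: 3; S1 reads c1=0 → after 3×micro: 3; S2 reads c1=3 → after 1×micro: 7 ⇒ (c0=3, c1=3, c2=7)
[Gauss-Seidel] macro 2: S0 reads c1=3 → after 2×micro: 4; S1 reads c1=3 → after 3×micro: 2; S2 reads c1=2 → after 1×micro: 15/2 ⇒ (c0=4, c1=2, c2=15/2)
[Gauss-Seidel] macro 3: S0 reads c1=2 → after 2×micro: 2; S1 reads c1=2 → after 3×micro: 2; S2 reads c1=2 → after 1×micro: 31/4 ⇒ (c0=2, c1=2, c2=31/4)
[Gauss-Seidel] macro 4: S0 reads c1=2 → after 2×micro: 2; S1 reads c1=2 → after 3×micro: 2; S2 reads c1=2 → after 1×micro: 63/8 ⇒ (c0=2, c1=2, c2=63/8)
[Gauss-Seidel] macro 5: S0 reads c1=2 → after 2×micro: 2; S1 reads c1=2 → after 3×micro: 2; S2 reads c1=2 → after 1×micro: 127/16 ⇒ (c0=2, c1=2, c2=127/16)
[Gauss-Seidel] macro 6: S0 reads c1=2 → after 2×micro: 2; S1 reads c1=2 → after 3×micro: 2; S2 reads c1=2 → after 1×micro: 255/32 ⇒ (c0=2, c1=2, c2=255/32)
[Gauss-Seidel] macro 7: S0 reads c1=2 → after 2×micro: 2; S1 reads c1=2 → after 3×micro: 2; S2 reads c1=2 → after 1×micro: 511/64 ⇒ (c0=2, c1=2, c2=511/64)
[Gauss-Seidel] macro 8: S0 reads c1=2 → after 2×micro: 2; S1 reads c1=2 → after 3×micro: 2; S2 reads c1=2 → after 1×micro: 1023/128 ⇒ (c0=2, c1=2, c2=1023/128)
[Gauss-Seidel] macro 9: S0 reads c1=2 → after 2×micro: 2; S1 reads c1=2 → after 3×micro: 2; S2 reads c1=2 → after 1×micro: 2047/256 ⇒ (c0=2, c1=2, c2=2047/256)
[Gauss-Seidel] macro 10: S0 reads c1=2 → after 2×micro: 2; S1 reads c1=2 → after 3×micro: 2; S2 reads c1=2 → after 1×micro: 4095/512 ⇒ (c0=2, c1=2, c2=4095/512)

first divergence at macro-step: 1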